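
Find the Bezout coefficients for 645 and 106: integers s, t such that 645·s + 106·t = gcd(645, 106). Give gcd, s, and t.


Euclidean algorithm on (645, 106) — divide until remainder is 0:
  645 = 6 · 106 + 9
  106 = 11 · 9 + 7
  9 = 1 · 7 + 2
  7 = 3 · 2 + 1
  2 = 2 · 1 + 0
gcd(645, 106) = 1.
Track Bezout coefficients alongside the remainders: start with r₀ = 645 = a·1 + b·0 (s = 1, t = 0) and r₁ = 106 = a·0 + b·1 (s = 0, t = 1); each new remainder r_{k+1} = r_{k-1} − q_k·r_k inherits s_{k+1} = s_{k-1} − q_k·s_k, t_{k+1} = t_{k-1} − q_k·t_k, so r_k = a·s_k + b·t_k at every step:
  q = 6: r = 9, s = 1 − 6·0 = 1, t = 0 − 6·1 = -6  (check: 645·1 + 106·(-6) = 9)
  q = 11: r = 7, s = 0 − 11·1 = -11, t = 1 − 11·(-6) = 67  (check: 645·(-11) + 106·67 = 7)
  q = 1: r = 2, s = 1 − 1·(-11) = 12, t = -6 − 1·67 = -73  (check: 645·12 + 106·(-73) = 2)
  q = 3: r = 1, s = -11 − 3·12 = -47, t = 67 − 3·(-73) = 286  (check: 645·(-47) + 106·286 = 1)
The row with r = 1 (the gcd) gives the Bezout coefficients s = -47, t = 286.
Result: 645 · (-47) + 106 · (286) = 1.

gcd(645, 106) = 1; s = -47, t = 286 (check: 645·(-47) + 106·286 = 1).


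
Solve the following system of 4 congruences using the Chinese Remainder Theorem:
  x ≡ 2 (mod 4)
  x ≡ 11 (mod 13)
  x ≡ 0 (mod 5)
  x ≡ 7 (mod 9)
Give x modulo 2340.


Product of moduli M = 4 · 13 · 5 · 9 = 2340.
Merge one congruence at a time:
  Start: x ≡ 2 (mod 4).
  Combine with x ≡ 11 (mod 13); new modulus lcm = 52.
    Write x = 2 + 4·t and substitute into x ≡ 11 (mod 13): 4·t ≡ 11 − 2 = 9 (mod 13).
    The inverse of 4 mod 13 is 10 (since 4·10 = 40 = 3·13 + 1), so t ≡ 10·9 = 90 ≡ 12 (mod 13).
    Then x = 2 + 4·12 = 50, valid modulo lcm(4, 13) = 52: x ≡ 50 (mod 52).
  Combine with x ≡ 0 (mod 5); new modulus lcm = 260.
    Write x = 50 + 52·t and substitute into x ≡ 0 (mod 5): 52·t ≡ 0 − 50 = -50 (mod 5).
    Reduce coefficients mod 5: 2·t ≡ 0 (mod 5).
    The inverse of 2 mod 5 is 3 (since 2·3 = 6 = 1·5 + 1), so t ≡ 3·0 = 0 ≡ 0 (mod 5).
    Then x = 50 + 52·0 = 50, valid modulo lcm(52, 5) = 260: x ≡ 50 (mod 260).
  Combine with x ≡ 7 (mod 9); new modulus lcm = 2340.
    Write x = 50 + 260·t and substitute into x ≡ 7 (mod 9): 260·t ≡ 7 − 50 = -43 (mod 9).
    Reduce coefficients mod 9: 8·t ≡ 2 (mod 9).
    The inverse of 8 mod 9 is 8 (since 8·8 = 64 = 7·9 + 1), so t ≡ 8·2 = 16 ≡ 7 (mod 9).
    Then x = 50 + 260·7 = 1870, valid modulo lcm(260, 9) = 2340: x ≡ 1870 (mod 2340).
Verify against each original: 1870 mod 4 = 2, 1870 mod 13 = 11, 1870 mod 5 = 0, 1870 mod 9 = 7.

x ≡ 1870 (mod 2340).


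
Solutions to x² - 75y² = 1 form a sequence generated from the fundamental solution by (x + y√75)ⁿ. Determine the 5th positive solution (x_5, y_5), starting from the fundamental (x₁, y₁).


Step 1: Find the fundamental solution (x₁, y₁) of x² - 75y² = 1.
  Expand √75 as a continued fraction. a₀ = ⌊√75⌋ = 8; iterate m_{k+1} = d_k·a_k − m_k, d_{k+1} = (75 − m_{k+1}²)/d_k, a_{k+1} = ⌊(a₀ + m_{k+1})/d_{k+1}⌋ (starting m₀ = 0, d₀ = 1), with convergents p_k = a_k·p_{k-1} + p_{k-2}, q_k = a_k·q_{k-1} + q_{k-2} (p₋₁ = 1, q₋₁ = 0):
  k = 0: a₀ = 8; p₀/q₀ = 8/1; p₀² − 75·q₀² = 64 − 75 = -11.
  k = 1: m = 8, d = 11, a = ⌊(8 + 8)/11⌋ = 1; p/q = (1·8 + 1)/(1·1 + 0) = 9/1; p² − 75·q² = 81 − 75 = 6.
  k = 2: m = 3, d = 6, a = ⌊(8 + 3)/6⌋ = 1; p/q = (1·9 + 8)/(1·1 + 1) = 17/2; p² − 75·q² = 289 − 300 = -11.
  k = 3: m = 3, d = 11, a = ⌊(8 + 3)/11⌋ = 1; p/q = (1·17 + 9)/(1·2 + 1) = 26/3; p² − 75·q² = 676 − 675 = 1.
  The first convergent with p² − 75·q² = 1 gives the fundamental solution (x₁, y₁) = (26, 3).
Step 2: Apply the recurrence (x_{n+1}, y_{n+1}) = (x₁x_n + 75y₁y_n, x₁y_n + y₁x_n) repeatedly.
  From (x_1, y_1) = (26, 3): x_2 = 26·26 + 75·3·3 = 1351; y_2 = 26·3 + 3·26 = 156.
  From (x_2, y_2) = (1351, 156): x_3 = 26·1351 + 75·3·156 = 70226; y_3 = 26·156 + 3·1351 = 8109.
  From (x_3, y_3) = (70226, 8109): x_4 = 26·70226 + 75·3·8109 = 3650401; y_4 = 26·8109 + 3·70226 = 421512.
  From (x_4, y_4) = (3650401, 421512): x_5 = 26·3650401 + 75·3·421512 = 189750626; y_5 = 26·421512 + 3·3650401 = 21910515.
Step 3: Verify x_5² - 75·y_5² = 36005300067391876 - 36005300067391875 = 1 (should be 1). ✓

(x_1, y_1) = (26, 3); (x_5, y_5) = (189750626, 21910515).


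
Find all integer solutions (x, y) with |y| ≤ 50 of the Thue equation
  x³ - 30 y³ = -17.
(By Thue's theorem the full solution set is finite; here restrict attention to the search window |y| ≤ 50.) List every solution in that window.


The equation is x³ - 30y³ = -17. For fixed y, x³ = 30·y³ − 17, so a solution requires the RHS to be a perfect cube.
Strategy: iterate y from -50 to 50, compute RHS = 30·y³ − 17, and check whether it is a (positive or negative) perfect cube.
Check small values of y:
  y = 0: RHS = -17 is not a perfect cube.
  y = 1: RHS = 13 is not a perfect cube.
  y = -1: RHS = -47 is not a perfect cube.
  y = 2: RHS = 223 is not a perfect cube.
  y = -2: RHS = -257 is not a perfect cube.
  y = 3: RHS = 793 is not a perfect cube.
  y = -3: RHS = -827 is not a perfect cube.
Continuing the search up to |y| = 50 finds no solutions either.
No (x, y) in the scanned range satisfies the equation.

No integer solutions with |y| ≤ 50.


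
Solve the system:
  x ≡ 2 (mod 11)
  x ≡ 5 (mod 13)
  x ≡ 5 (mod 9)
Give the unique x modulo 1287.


Moduli 11, 13, 9 are pairwise coprime; by CRT there is a unique solution modulo M = 11 · 13 · 9 = 1287.
Solve pairwise, accumulating the modulus:
  Start with x ≡ 2 (mod 11).
  Combine with x ≡ 5 (mod 13): since gcd(11, 13) = 1, we get a unique residue mod 143.
    Write x = 2 + 11·t and substitute into x ≡ 5 (mod 13): 11·t ≡ 5 − 2 = 3 (mod 13).
    The inverse of 11 mod 13 is 6 (since 11·6 = 66 = 5·13 + 1), so t ≡ 6·3 = 18 ≡ 5 (mod 13).
    Then x = 2 + 11·5 = 57, valid modulo lcm(11, 13) = 143: x ≡ 57 (mod 143).
  Combine with x ≡ 5 (mod 9): since gcd(143, 9) = 1, we get a unique residue mod 1287.
    Write x = 57 + 143·t and substitute into x ≡ 5 (mod 9): 143·t ≡ 5 − 57 = -52 (mod 9).
    Reduce coefficients mod 9: 8·t ≡ 2 (mod 9).
    The inverse of 8 mod 9 is 8 (since 8·8 = 64 = 7·9 + 1), so t ≡ 8·2 = 16 ≡ 7 (mod 9).
    Then x = 57 + 143·7 = 1058, valid modulo lcm(143, 9) = 1287: x ≡ 1058 (mod 1287).
Verify: 1058 mod 11 = 2 ✓, 1058 mod 13 = 5 ✓, 1058 mod 9 = 5 ✓.

x ≡ 1058 (mod 1287).


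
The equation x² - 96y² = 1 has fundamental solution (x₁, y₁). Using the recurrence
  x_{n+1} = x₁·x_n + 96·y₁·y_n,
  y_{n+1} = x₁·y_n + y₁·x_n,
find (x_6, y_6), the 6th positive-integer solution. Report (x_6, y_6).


Step 1: Find the fundamental solution (x₁, y₁) of x² - 96y² = 1.
  Expand √96 as a continued fraction. a₀ = ⌊√96⌋ = 9; iterate m_{k+1} = d_k·a_k − m_k, d_{k+1} = (96 − m_{k+1}²)/d_k, a_{k+1} = ⌊(a₀ + m_{k+1})/d_{k+1}⌋ (starting m₀ = 0, d₀ = 1), with convergents p_k = a_k·p_{k-1} + p_{k-2}, q_k = a_k·q_{k-1} + q_{k-2} (p₋₁ = 1, q₋₁ = 0):
  k = 0: a₀ = 9; p₀/q₀ = 9/1; p₀² − 96·q₀² = 81 − 96 = -15.
  k = 1: m = 9, d = 15, a = ⌊(9 + 9)/15⌋ = 1; p/q = (1·9 + 1)/(1·1 + 0) = 10/1; p² − 96·q² = 100 − 96 = 4.
  k = 2: m = 6, d = 4, a = ⌊(9 + 6)/4⌋ = 3; p/q = (3·10 + 9)/(3·1 + 1) = 39/4; p² − 96·q² = 1521 − 1536 = -15.
  k = 3: m = 6, d = 15, a = ⌊(9 + 6)/15⌋ = 1; p/q = (1·39 + 10)/(1·4 + 1) = 49/5; p² − 96·q² = 2401 − 2400 = 1.
  The first convergent with p² − 96·q² = 1 gives the fundamental solution (x₁, y₁) = (49, 5).
Step 2: Apply the recurrence (x_{n+1}, y_{n+1}) = (x₁x_n + 96y₁y_n, x₁y_n + y₁x_n) repeatedly.
  From (x_1, y_1) = (49, 5): x_2 = 49·49 + 96·5·5 = 4801; y_2 = 49·5 + 5·49 = 490.
  From (x_2, y_2) = (4801, 490): x_3 = 49·4801 + 96·5·490 = 470449; y_3 = 49·490 + 5·4801 = 48015.
  From (x_3, y_3) = (470449, 48015): x_4 = 49·470449 + 96·5·48015 = 46099201; y_4 = 49·48015 + 5·470449 = 4704980.
  From (x_4, y_4) = (46099201, 4704980): x_5 = 49·46099201 + 96·5·4704980 = 4517251249; y_5 = 49·4704980 + 5·46099201 = 461040025.
  From (x_5, y_5) = (4517251249, 461040025): x_6 = 49·4517251249 + 96·5·461040025 = 442644523201; y_6 = 49·461040025 + 5·4517251249 = 45177217470.
Step 3: Verify x_6² - 96·y_6² = 195934173919840627286401 - 195934173919840627286400 = 1 (should be 1). ✓

(x_1, y_1) = (49, 5); (x_6, y_6) = (442644523201, 45177217470).


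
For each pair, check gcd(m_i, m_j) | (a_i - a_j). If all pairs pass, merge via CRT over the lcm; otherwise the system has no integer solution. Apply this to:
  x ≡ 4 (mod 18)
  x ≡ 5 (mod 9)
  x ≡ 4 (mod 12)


Moduli 18, 9, 12 are not pairwise coprime, so CRT works modulo lcm(m_i) when all pairwise compatibility conditions hold.
Pairwise compatibility: gcd(m_i, m_j) must divide a_i - a_j for every pair.
Merge one congruence at a time:
  Start: x ≡ 4 (mod 18).
  Combine with x ≡ 5 (mod 9): gcd(18, 9) = 9, and 5 - 4 = 1 is NOT divisible by 9.
    ⇒ system is inconsistent (no integer solution).

No solution (the system is inconsistent).


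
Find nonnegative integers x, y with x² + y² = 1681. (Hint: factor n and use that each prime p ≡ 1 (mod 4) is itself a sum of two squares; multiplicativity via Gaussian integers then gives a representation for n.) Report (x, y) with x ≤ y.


Step 1: Factor n = 1681 = 41^2.
Step 2: Check the mod-4 condition on each prime factor: 41 ≡ 1 (mod 4), exponent 2.
All primes ≡ 3 (mod 4) appear to even exponent (or don't appear), so by the two-squares theorem n IS expressible as a sum of two squares.
Step 3: Build a representation. Here n = 41 · 41 is a product of primes ≡ 1 (mod 4). Each prime p ≡ 1 (mod 4) is itself a sum of two squares; find a² by testing p − a² for a perfect square:
  41: 41 − 1² = 40, 41 − 2² = 37, 41 − 3² = 32, 41 − 4² = 25 = 5² ⇒ 41 = 4² + 5².
  Combine using the Brahmagupta–Fibonacci identity (a² + b²)(c² + d²) = (ac − bd)² + (ad + bc)² = (ac + bd)² + (ad − bc)²:
  41 · 41 = 1681: from (4² + 5²)(4² + 5²), take (4·4 − 5·5, 4·5 + 5·4) = (16 − 25, 20 + 20) = (-9, 40); dropping signs (only squares matter) gives (9, 40); check 9² + 40² = 81 + 1600 = 1681 ✓.
Step 4: Order so x ≤ y and verify: 9² + 40² = 81 + 1600 = 1681 = n. ✓

n = 1681 = 9² + 40² (one valid representation with x ≤ y).


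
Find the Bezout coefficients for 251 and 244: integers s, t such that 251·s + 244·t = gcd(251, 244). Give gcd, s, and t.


Euclidean algorithm on (251, 244) — divide until remainder is 0:
  251 = 1 · 244 + 7
  244 = 34 · 7 + 6
  7 = 1 · 6 + 1
  6 = 6 · 1 + 0
gcd(251, 244) = 1.
Track Bezout coefficients alongside the remainders: start with r₀ = 251 = a·1 + b·0 (s = 1, t = 0) and r₁ = 244 = a·0 + b·1 (s = 0, t = 1); each new remainder r_{k+1} = r_{k-1} − q_k·r_k inherits s_{k+1} = s_{k-1} − q_k·s_k, t_{k+1} = t_{k-1} − q_k·t_k, so r_k = a·s_k + b·t_k at every step:
  q = 1: r = 7, s = 1 − 1·0 = 1, t = 0 − 1·1 = -1  (check: 251·1 + 244·(-1) = 7)
  q = 34: r = 6, s = 0 − 34·1 = -34, t = 1 − 34·(-1) = 35  (check: 251·(-34) + 244·35 = 6)
  q = 1: r = 1, s = 1 − 1·(-34) = 35, t = -1 − 1·35 = -36  (check: 251·35 + 244·(-36) = 1)
The row with r = 1 (the gcd) gives the Bezout coefficients s = 35, t = -36.
Result: 251 · (35) + 244 · (-36) = 1.

gcd(251, 244) = 1; s = 35, t = -36 (check: 251·35 + 244·(-36) = 1).


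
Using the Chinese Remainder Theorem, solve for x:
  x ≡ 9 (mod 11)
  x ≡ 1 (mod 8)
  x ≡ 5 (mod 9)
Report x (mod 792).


Moduli 11, 8, 9 are pairwise coprime; by CRT there is a unique solution modulo M = 11 · 8 · 9 = 792.
Solve pairwise, accumulating the modulus:
  Start with x ≡ 9 (mod 11).
  Combine with x ≡ 1 (mod 8): since gcd(11, 8) = 1, we get a unique residue mod 88.
    Write x = 9 + 11·t and substitute into x ≡ 1 (mod 8): 11·t ≡ 1 − 9 = -8 (mod 8).
    Reduce coefficients mod 8: 3·t ≡ 0 (mod 8).
    The inverse of 3 mod 8 is 3 (since 3·3 = 9 = 1·8 + 1), so t ≡ 3·0 = 0 ≡ 0 (mod 8).
    Then x = 9 + 11·0 = 9, valid modulo lcm(11, 8) = 88: x ≡ 9 (mod 88).
  Combine with x ≡ 5 (mod 9): since gcd(88, 9) = 1, we get a unique residue mod 792.
    Write x = 9 + 88·t and substitute into x ≡ 5 (mod 9): 88·t ≡ 5 − 9 = -4 (mod 9).
    Reduce coefficients mod 9: 7·t ≡ 5 (mod 9).
    The inverse of 7 mod 9 is 4 (since 7·4 = 28 = 3·9 + 1), so t ≡ 4·5 = 20 ≡ 2 (mod 9).
    Then x = 9 + 88·2 = 185, valid modulo lcm(88, 9) = 792: x ≡ 185 (mod 792).
Verify: 185 mod 11 = 9 ✓, 185 mod 8 = 1 ✓, 185 mod 9 = 5 ✓.

x ≡ 185 (mod 792).


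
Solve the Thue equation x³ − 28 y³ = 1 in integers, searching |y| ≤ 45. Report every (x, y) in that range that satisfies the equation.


The equation is x³ - 28y³ = 1. For fixed y, x³ = 28·y³ + 1, so a solution requires the RHS to be a perfect cube.
Strategy: iterate y from -45 to 45, compute RHS = 28·y³ + 1, and check whether it is a (positive or negative) perfect cube.
Check small values of y:
  y = 0: RHS = 1 = (1)³ ⇒ x = 1 works.
  y = 1: RHS = 29 is not a perfect cube.
  y = -1: RHS = -27 = (-3)³ ⇒ x = -3 works.
  y = 2: RHS = 225 is not a perfect cube.
  y = -2: RHS = -223 is not a perfect cube.
  y = 3: RHS = 757 is not a perfect cube.
  y = -3: RHS = -755 is not a perfect cube.
Continuing the search up to |y| = 45 finds no further solutions beyond those listed.
Collected solutions: (1, 0), (-3, -1).

Solutions (with |y| ≤ 45): (1, 0), (-3, -1).


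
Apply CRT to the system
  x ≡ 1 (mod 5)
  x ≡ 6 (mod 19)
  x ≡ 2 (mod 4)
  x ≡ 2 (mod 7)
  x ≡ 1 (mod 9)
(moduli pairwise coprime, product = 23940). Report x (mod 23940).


Product of moduli M = 5 · 19 · 4 · 7 · 9 = 23940.
Merge one congruence at a time:
  Start: x ≡ 1 (mod 5).
  Combine with x ≡ 6 (mod 19); new modulus lcm = 95.
    Write x = 1 + 5·t and substitute into x ≡ 6 (mod 19): 5·t ≡ 6 − 1 = 5 (mod 19).
    The inverse of 5 mod 19 is 4 (since 5·4 = 20 = 1·19 + 1), so t ≡ 4·5 = 20 ≡ 1 (mod 19).
    Then x = 1 + 5·1 = 6, valid modulo lcm(5, 19) = 95: x ≡ 6 (mod 95).
  Combine with x ≡ 2 (mod 4); new modulus lcm = 380.
    Write x = 6 + 95·t and substitute into x ≡ 2 (mod 4): 95·t ≡ 2 − 6 = -4 (mod 4).
    Reduce coefficients mod 4: 3·t ≡ 0 (mod 4).
    The inverse of 3 mod 4 is 3 (since 3·3 = 9 = 2·4 + 1), so t ≡ 3·0 = 0 ≡ 0 (mod 4).
    Then x = 6 + 95·0 = 6, valid modulo lcm(95, 4) = 380: x ≡ 6 (mod 380).
  Combine with x ≡ 2 (mod 7); new modulus lcm = 2660.
    Write x = 6 + 380·t and substitute into x ≡ 2 (mod 7): 380·t ≡ 2 − 6 = -4 (mod 7).
    Reduce coefficients mod 7: 2·t ≡ 3 (mod 7).
    The inverse of 2 mod 7 is 4 (since 2·4 = 8 = 1·7 + 1), so t ≡ 4·3 = 12 ≡ 5 (mod 7).
    Then x = 6 + 380·5 = 1906, valid modulo lcm(380, 7) = 2660: x ≡ 1906 (mod 2660).
  Combine with x ≡ 1 (mod 9); new modulus lcm = 23940.
    Write x = 1906 + 2660·t and substitute into x ≡ 1 (mod 9): 2660·t ≡ 1 − 1906 = -1905 (mod 9).
    Reduce coefficients mod 9: 5·t ≡ 3 (mod 9).
    The inverse of 5 mod 9 is 2 (since 5·2 = 10 = 1·9 + 1), so t ≡ 2·3 = 6 ≡ 6 (mod 9).
    Then x = 1906 + 2660·6 = 17866, valid modulo lcm(2660, 9) = 23940: x ≡ 17866 (mod 23940).
Verify against each original: 17866 mod 5 = 1, 17866 mod 19 = 6, 17866 mod 4 = 2, 17866 mod 7 = 2, 17866 mod 9 = 1.

x ≡ 17866 (mod 23940).


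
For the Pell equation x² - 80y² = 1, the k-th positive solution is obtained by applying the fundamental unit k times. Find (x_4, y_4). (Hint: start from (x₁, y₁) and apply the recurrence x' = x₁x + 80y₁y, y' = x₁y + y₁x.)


Step 1: Find the fundamental solution (x₁, y₁) of x² - 80y² = 1.
  Expand √80 as a continued fraction. a₀ = ⌊√80⌋ = 8; iterate m_{k+1} = d_k·a_k − m_k, d_{k+1} = (80 − m_{k+1}²)/d_k, a_{k+1} = ⌊(a₀ + m_{k+1})/d_{k+1}⌋ (starting m₀ = 0, d₀ = 1), with convergents p_k = a_k·p_{k-1} + p_{k-2}, q_k = a_k·q_{k-1} + q_{k-2} (p₋₁ = 1, q₋₁ = 0):
  k = 0: a₀ = 8; p₀/q₀ = 8/1; p₀² − 80·q₀² = 64 − 80 = -16.
  k = 1: m = 8, d = 16, a = ⌊(8 + 8)/16⌋ = 1; p/q = (1·8 + 1)/(1·1 + 0) = 9/1; p² − 80·q² = 81 − 80 = 1.
  The first convergent with p² − 80·q² = 1 gives the fundamental solution (x₁, y₁) = (9, 1).
Step 2: Apply the recurrence (x_{n+1}, y_{n+1}) = (x₁x_n + 80y₁y_n, x₁y_n + y₁x_n) repeatedly.
  From (x_1, y_1) = (9, 1): x_2 = 9·9 + 80·1·1 = 161; y_2 = 9·1 + 1·9 = 18.
  From (x_2, y_2) = (161, 18): x_3 = 9·161 + 80·1·18 = 2889; y_3 = 9·18 + 1·161 = 323.
  From (x_3, y_3) = (2889, 323): x_4 = 9·2889 + 80·1·323 = 51841; y_4 = 9·323 + 1·2889 = 5796.
Step 3: Verify x_4² - 80·y_4² = 2687489281 - 2687489280 = 1 (should be 1). ✓

(x_1, y_1) = (9, 1); (x_4, y_4) = (51841, 5796).


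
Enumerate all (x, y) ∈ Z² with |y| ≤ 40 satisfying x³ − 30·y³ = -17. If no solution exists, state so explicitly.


The equation is x³ - 30y³ = -17. For fixed y, x³ = 30·y³ − 17, so a solution requires the RHS to be a perfect cube.
Strategy: iterate y from -40 to 40, compute RHS = 30·y³ − 17, and check whether it is a (positive or negative) perfect cube.
Check small values of y:
  y = 0: RHS = -17 is not a perfect cube.
  y = 1: RHS = 13 is not a perfect cube.
  y = -1: RHS = -47 is not a perfect cube.
  y = 2: RHS = 223 is not a perfect cube.
  y = -2: RHS = -257 is not a perfect cube.
  y = 3: RHS = 793 is not a perfect cube.
  y = -3: RHS = -827 is not a perfect cube.
Continuing the search up to |y| = 40 finds no solutions either.
No (x, y) in the scanned range satisfies the equation.

No integer solutions with |y| ≤ 40.


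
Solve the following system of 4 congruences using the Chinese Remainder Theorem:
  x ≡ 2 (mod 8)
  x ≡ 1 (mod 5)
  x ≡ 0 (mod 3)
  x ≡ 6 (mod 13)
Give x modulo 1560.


Product of moduli M = 8 · 5 · 3 · 13 = 1560.
Merge one congruence at a time:
  Start: x ≡ 2 (mod 8).
  Combine with x ≡ 1 (mod 5); new modulus lcm = 40.
    Write x = 2 + 8·t and substitute into x ≡ 1 (mod 5): 8·t ≡ 1 − 2 = -1 (mod 5).
    Reduce coefficients mod 5: 3·t ≡ 4 (mod 5).
    The inverse of 3 mod 5 is 2 (since 3·2 = 6 = 1·5 + 1), so t ≡ 2·4 = 8 ≡ 3 (mod 5).
    Then x = 2 + 8·3 = 26, valid modulo lcm(8, 5) = 40: x ≡ 26 (mod 40).
  Combine with x ≡ 0 (mod 3); new modulus lcm = 120.
    Write x = 26 + 40·t and substitute into x ≡ 0 (mod 3): 40·t ≡ 0 − 26 = -26 (mod 3).
    Reduce coefficients mod 3: 1·t ≡ 1 (mod 3).
    So t ≡ 1 (mod 3).
    Then x = 26 + 40·1 = 66, valid modulo lcm(40, 3) = 120: x ≡ 66 (mod 120).
  Combine with x ≡ 6 (mod 13); new modulus lcm = 1560.
    Write x = 66 + 120·t and substitute into x ≡ 6 (mod 13): 120·t ≡ 6 − 66 = -60 (mod 13).
    Reduce coefficients mod 13: 3·t ≡ 5 (mod 13).
    The inverse of 3 mod 13 is 9 (since 3·9 = 27 = 2·13 + 1), so t ≡ 9·5 = 45 ≡ 6 (mod 13).
    Then x = 66 + 120·6 = 786, valid modulo lcm(120, 13) = 1560: x ≡ 786 (mod 1560).
Verify against each original: 786 mod 8 = 2, 786 mod 5 = 1, 786 mod 3 = 0, 786 mod 13 = 6.

x ≡ 786 (mod 1560).


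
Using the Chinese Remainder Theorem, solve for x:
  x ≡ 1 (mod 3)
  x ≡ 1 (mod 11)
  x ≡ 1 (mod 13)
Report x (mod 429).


Moduli 3, 11, 13 are pairwise coprime; by CRT there is a unique solution modulo M = 3 · 11 · 13 = 429.
Solve pairwise, accumulating the modulus:
  Start with x ≡ 1 (mod 3).
  Combine with x ≡ 1 (mod 11): since gcd(3, 11) = 1, we get a unique residue mod 33.
    Write x = 1 + 3·t and substitute into x ≡ 1 (mod 11): 3·t ≡ 1 − 1 = 0 (mod 11).
    The inverse of 3 mod 11 is 4 (since 3·4 = 12 = 1·11 + 1), so t ≡ 4·0 = 0 ≡ 0 (mod 11).
    Then x = 1 + 3·0 = 1, valid modulo lcm(3, 11) = 33: x ≡ 1 (mod 33).
  Combine with x ≡ 1 (mod 13): since gcd(33, 13) = 1, we get a unique residue mod 429.
    Write x = 1 + 33·t and substitute into x ≡ 1 (mod 13): 33·t ≡ 1 − 1 = 0 (mod 13).
    Reduce coefficients mod 13: 7·t ≡ 0 (mod 13).
    The inverse of 7 mod 13 is 2 (since 7·2 = 14 = 1·13 + 1), so t ≡ 2·0 = 0 ≡ 0 (mod 13).
    Then x = 1 + 33·0 = 1, valid modulo lcm(33, 13) = 429: x ≡ 1 (mod 429).
Verify: 1 mod 3 = 1 ✓, 1 mod 11 = 1 ✓, 1 mod 13 = 1 ✓.

x ≡ 1 (mod 429).


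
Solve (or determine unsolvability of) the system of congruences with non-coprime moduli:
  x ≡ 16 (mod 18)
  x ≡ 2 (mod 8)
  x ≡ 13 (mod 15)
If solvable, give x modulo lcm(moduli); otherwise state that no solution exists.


Moduli 18, 8, 15 are not pairwise coprime, so CRT works modulo lcm(m_i) when all pairwise compatibility conditions hold.
Pairwise compatibility: gcd(m_i, m_j) must divide a_i - a_j for every pair.
Merge one congruence at a time:
  Start: x ≡ 16 (mod 18).
  Combine with x ≡ 2 (mod 8): gcd(18, 8) = 2; 2 - 16 = -14, which IS divisible by 2, so compatible.
    Write x = 16 + 18·t and substitute into x ≡ 2 (mod 8): 18·t ≡ 2 − 16 = -14 (mod 8).
    Divide the congruence (and modulus) by g = 2: 9·t ≡ -7 (mod 4).
    Reduce coefficients mod 4: 1·t ≡ 1 (mod 4).
    So t ≡ 1 (mod 4).
    Then x = 16 + 18·1 = 34, valid modulo lcm(18, 8) = 72: x ≡ 34 (mod 72).
  Combine with x ≡ 13 (mod 15): gcd(72, 15) = 3; 13 - 34 = -21, which IS divisible by 3, so compatible.
    Write x = 34 + 72·t and substitute into x ≡ 13 (mod 15): 72·t ≡ 13 − 34 = -21 (mod 15).
    Divide the congruence (and modulus) by g = 3: 24·t ≡ -7 (mod 5).
    Reduce coefficients mod 5: 4·t ≡ 3 (mod 5).
    The inverse of 4 mod 5 is 4 (since 4·4 = 16 = 3·5 + 1), so t ≡ 4·3 = 12 ≡ 2 (mod 5).
    Then x = 34 + 72·2 = 178, valid modulo lcm(72, 15) = 360: x ≡ 178 (mod 360).
Verify: 178 mod 18 = 16, 178 mod 8 = 2, 178 mod 15 = 13.

x ≡ 178 (mod 360).


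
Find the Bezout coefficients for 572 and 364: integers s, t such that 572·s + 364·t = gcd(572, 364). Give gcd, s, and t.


Euclidean algorithm on (572, 364) — divide until remainder is 0:
  572 = 1 · 364 + 208
  364 = 1 · 208 + 156
  208 = 1 · 156 + 52
  156 = 3 · 52 + 0
gcd(572, 364) = 52.
Track Bezout coefficients alongside the remainders: start with r₀ = 572 = a·1 + b·0 (s = 1, t = 0) and r₁ = 364 = a·0 + b·1 (s = 0, t = 1); each new remainder r_{k+1} = r_{k-1} − q_k·r_k inherits s_{k+1} = s_{k-1} − q_k·s_k, t_{k+1} = t_{k-1} − q_k·t_k, so r_k = a·s_k + b·t_k at every step:
  q = 1: r = 208, s = 1 − 1·0 = 1, t = 0 − 1·1 = -1  (check: 572·1 + 364·(-1) = 208)
  q = 1: r = 156, s = 0 − 1·1 = -1, t = 1 − 1·(-1) = 2  (check: 572·(-1) + 364·2 = 156)
  q = 1: r = 52, s = 1 − 1·(-1) = 2, t = -1 − 1·2 = -3  (check: 572·2 + 364·(-3) = 52)
The row with r = 52 (the gcd) gives the Bezout coefficients s = 2, t = -3.
Result: 572 · (2) + 364 · (-3) = 52.

gcd(572, 364) = 52; s = 2, t = -3 (check: 572·2 + 364·(-3) = 52).


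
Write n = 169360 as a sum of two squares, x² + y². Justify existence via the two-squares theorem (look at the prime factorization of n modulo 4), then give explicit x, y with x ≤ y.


Step 1: Factor n = 169360 = 2^4 · 5 · 29 · 73.
Step 2: Check the mod-4 condition on each prime factor: 2 = 2 (special); 5 ≡ 1 (mod 4), exponent 1; 29 ≡ 1 (mod 4), exponent 1; 73 ≡ 1 (mod 4), exponent 1.
All primes ≡ 3 (mod 4) appear to even exponent (or don't appear), so by the two-squares theorem n IS expressible as a sum of two squares.
Step 3: Build a representation. Group n = k² · m with k = 4 and m = 5 · 29 · 73 = 10585 (a product of primes ≡ 1 (mod 4)); a representation of m scales to one of n via (k·x)² + (k·y)² = k²(x² + y²). Each prime p ≡ 1 (mod 4) is itself a sum of two squares; find a² by testing p − a² for a perfect square:
  5: 5 − 1² = 4 = 2² ⇒ 5 = 1² + 2².
  29: 29 − 1² = 28, 29 − 2² = 25 = 5² ⇒ 29 = 2² + 5².
  73: 73 − 1² = 72, 73 − 2² = 69, 73 − 3² = 64 = 8² ⇒ 73 = 3² + 8².
  Combine using the Brahmagupta–Fibonacci identity (a² + b²)(c² + d²) = (ac − bd)² + (ad + bc)² = (ac + bd)² + (ad − bc)²:
  5 · 29 = 145: from (1² + 2²)(2² + 5²), take (1·2 − 2·5, 1·5 + 2·2) = (2 − 10, 5 + 4) = (-8, 9); dropping signs (only squares matter) gives (8, 9); check 8² + 9² = 64 + 81 = 145 ✓.
  145 · 73 = 10585: from (8² + 9²)(3² + 8²), take (8·3 − 9·8, 8·8 + 9·3) = (24 − 72, 64 + 27) = (-48, 91); dropping signs (only squares matter) gives (48, 91); check 48² + 91² = 2304 + 8281 = 10585 ✓.
  Scale by k = 4: (4·48, 4·91) = (192, 364).
Step 4: Order so x ≤ y and verify: 192² + 364² = 36864 + 132496 = 169360 = n. ✓

n = 169360 = 192² + 364² (one valid representation with x ≤ y).


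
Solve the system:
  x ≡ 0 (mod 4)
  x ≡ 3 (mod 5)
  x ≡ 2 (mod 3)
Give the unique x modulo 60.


Moduli 4, 5, 3 are pairwise coprime; by CRT there is a unique solution modulo M = 4 · 5 · 3 = 60.
Solve pairwise, accumulating the modulus:
  Start with x ≡ 0 (mod 4).
  Combine with x ≡ 3 (mod 5): since gcd(4, 5) = 1, we get a unique residue mod 20.
    Write x = 0 + 4·t and substitute into x ≡ 3 (mod 5): 4·t ≡ 3 − 0 = 3 (mod 5).
    The inverse of 4 mod 5 is 4 (since 4·4 = 16 = 3·5 + 1), so t ≡ 4·3 = 12 ≡ 2 (mod 5).
    Then x = 0 + 4·2 = 8, valid modulo lcm(4, 5) = 20: x ≡ 8 (mod 20).
  Combine with x ≡ 2 (mod 3): since gcd(20, 3) = 1, we get a unique residue mod 60.
    Write x = 8 + 20·t and substitute into x ≡ 2 (mod 3): 20·t ≡ 2 − 8 = -6 (mod 3).
    Reduce coefficients mod 3: 2·t ≡ 0 (mod 3).
    The inverse of 2 mod 3 is 2 (since 2·2 = 4 = 1·3 + 1), so t ≡ 2·0 = 0 ≡ 0 (mod 3).
    Then x = 8 + 20·0 = 8, valid modulo lcm(20, 3) = 60: x ≡ 8 (mod 60).
Verify: 8 mod 4 = 0 ✓, 8 mod 5 = 3 ✓, 8 mod 3 = 2 ✓.

x ≡ 8 (mod 60).


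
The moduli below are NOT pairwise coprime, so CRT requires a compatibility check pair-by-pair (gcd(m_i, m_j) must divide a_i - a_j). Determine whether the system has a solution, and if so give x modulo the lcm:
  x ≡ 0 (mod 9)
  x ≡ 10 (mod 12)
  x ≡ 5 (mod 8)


Moduli 9, 12, 8 are not pairwise coprime, so CRT works modulo lcm(m_i) when all pairwise compatibility conditions hold.
Pairwise compatibility: gcd(m_i, m_j) must divide a_i - a_j for every pair.
Merge one congruence at a time:
  Start: x ≡ 0 (mod 9).
  Combine with x ≡ 10 (mod 12): gcd(9, 12) = 3, and 10 - 0 = 10 is NOT divisible by 3.
    ⇒ system is inconsistent (no integer solution).

No solution (the system is inconsistent).


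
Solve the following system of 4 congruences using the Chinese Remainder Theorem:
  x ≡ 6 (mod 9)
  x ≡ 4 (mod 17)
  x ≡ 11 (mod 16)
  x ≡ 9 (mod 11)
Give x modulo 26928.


Product of moduli M = 9 · 17 · 16 · 11 = 26928.
Merge one congruence at a time:
  Start: x ≡ 6 (mod 9).
  Combine with x ≡ 4 (mod 17); new modulus lcm = 153.
    Write x = 6 + 9·t and substitute into x ≡ 4 (mod 17): 9·t ≡ 4 − 6 = -2 (mod 17).
    Reduce coefficients mod 17: 9·t ≡ 15 (mod 17).
    The inverse of 9 mod 17 is 2 (since 9·2 = 18 = 1·17 + 1), so t ≡ 2·15 = 30 ≡ 13 (mod 17).
    Then x = 6 + 9·13 = 123, valid modulo lcm(9, 17) = 153: x ≡ 123 (mod 153).
  Combine with x ≡ 11 (mod 16); new modulus lcm = 2448.
    Write x = 123 + 153·t and substitute into x ≡ 11 (mod 16): 153·t ≡ 11 − 123 = -112 (mod 16).
    Reduce coefficients mod 16: 9·t ≡ 0 (mod 16).
    The inverse of 9 mod 16 is 9 (since 9·9 = 81 = 5·16 + 1), so t ≡ 9·0 = 0 ≡ 0 (mod 16).
    Then x = 123 + 153·0 = 123, valid modulo lcm(153, 16) = 2448: x ≡ 123 (mod 2448).
  Combine with x ≡ 9 (mod 11); new modulus lcm = 26928.
    Write x = 123 + 2448·t and substitute into x ≡ 9 (mod 11): 2448·t ≡ 9 − 123 = -114 (mod 11).
    Reduce coefficients mod 11: 6·t ≡ 7 (mod 11).
    The inverse of 6 mod 11 is 2 (since 6·2 = 12 = 1·11 + 1), so t ≡ 2·7 = 14 ≡ 3 (mod 11).
    Then x = 123 + 2448·3 = 7467, valid modulo lcm(2448, 11) = 26928: x ≡ 7467 (mod 26928).
Verify against each original: 7467 mod 9 = 6, 7467 mod 17 = 4, 7467 mod 16 = 11, 7467 mod 11 = 9.

x ≡ 7467 (mod 26928).


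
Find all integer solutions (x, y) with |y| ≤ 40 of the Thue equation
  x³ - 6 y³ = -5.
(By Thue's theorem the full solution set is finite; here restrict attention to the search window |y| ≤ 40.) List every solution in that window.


The equation is x³ - 6y³ = -5. For fixed y, x³ = 6·y³ − 5, so a solution requires the RHS to be a perfect cube.
Strategy: iterate y from -40 to 40, compute RHS = 6·y³ − 5, and check whether it is a (positive or negative) perfect cube.
Check small values of y:
  y = 0: RHS = -5 is not a perfect cube.
  y = 1: RHS = 1 = (1)³ ⇒ x = 1 works.
  y = -1: RHS = -11 is not a perfect cube.
  y = 2: RHS = 43 is not a perfect cube.
  y = -2: RHS = -53 is not a perfect cube.
  y = 3: RHS = 157 is not a perfect cube.
  y = -3: RHS = -167 is not a perfect cube.
Continuing the search up to |y| = 40 finds no further solutions beyond those listed.
Collected solutions: (1, 1).

Solutions (with |y| ≤ 40): (1, 1).


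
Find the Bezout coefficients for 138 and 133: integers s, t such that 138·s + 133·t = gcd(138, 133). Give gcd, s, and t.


Euclidean algorithm on (138, 133) — divide until remainder is 0:
  138 = 1 · 133 + 5
  133 = 26 · 5 + 3
  5 = 1 · 3 + 2
  3 = 1 · 2 + 1
  2 = 2 · 1 + 0
gcd(138, 133) = 1.
Track Bezout coefficients alongside the remainders: start with r₀ = 138 = a·1 + b·0 (s = 1, t = 0) and r₁ = 133 = a·0 + b·1 (s = 0, t = 1); each new remainder r_{k+1} = r_{k-1} − q_k·r_k inherits s_{k+1} = s_{k-1} − q_k·s_k, t_{k+1} = t_{k-1} − q_k·t_k, so r_k = a·s_k + b·t_k at every step:
  q = 1: r = 5, s = 1 − 1·0 = 1, t = 0 − 1·1 = -1  (check: 138·1 + 133·(-1) = 5)
  q = 26: r = 3, s = 0 − 26·1 = -26, t = 1 − 26·(-1) = 27  (check: 138·(-26) + 133·27 = 3)
  q = 1: r = 2, s = 1 − 1·(-26) = 27, t = -1 − 1·27 = -28  (check: 138·27 + 133·(-28) = 2)
  q = 1: r = 1, s = -26 − 1·27 = -53, t = 27 − 1·(-28) = 55  (check: 138·(-53) + 133·55 = 1)
The row with r = 1 (the gcd) gives the Bezout coefficients s = -53, t = 55.
Result: 138 · (-53) + 133 · (55) = 1.

gcd(138, 133) = 1; s = -53, t = 55 (check: 138·(-53) + 133·55 = 1).


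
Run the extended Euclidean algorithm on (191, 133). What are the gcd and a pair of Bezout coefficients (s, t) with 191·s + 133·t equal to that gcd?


Euclidean algorithm on (191, 133) — divide until remainder is 0:
  191 = 1 · 133 + 58
  133 = 2 · 58 + 17
  58 = 3 · 17 + 7
  17 = 2 · 7 + 3
  7 = 2 · 3 + 1
  3 = 3 · 1 + 0
gcd(191, 133) = 1.
Track Bezout coefficients alongside the remainders: start with r₀ = 191 = a·1 + b·0 (s = 1, t = 0) and r₁ = 133 = a·0 + b·1 (s = 0, t = 1); each new remainder r_{k+1} = r_{k-1} − q_k·r_k inherits s_{k+1} = s_{k-1} − q_k·s_k, t_{k+1} = t_{k-1} − q_k·t_k, so r_k = a·s_k + b·t_k at every step:
  q = 1: r = 58, s = 1 − 1·0 = 1, t = 0 − 1·1 = -1  (check: 191·1 + 133·(-1) = 58)
  q = 2: r = 17, s = 0 − 2·1 = -2, t = 1 − 2·(-1) = 3  (check: 191·(-2) + 133·3 = 17)
  q = 3: r = 7, s = 1 − 3·(-2) = 7, t = -1 − 3·3 = -10  (check: 191·7 + 133·(-10) = 7)
  q = 2: r = 3, s = -2 − 2·7 = -16, t = 3 − 2·(-10) = 23  (check: 191·(-16) + 133·23 = 3)
  q = 2: r = 1, s = 7 − 2·(-16) = 39, t = -10 − 2·23 = -56  (check: 191·39 + 133·(-56) = 1)
The row with r = 1 (the gcd) gives the Bezout coefficients s = 39, t = -56.
Result: 191 · (39) + 133 · (-56) = 1.

gcd(191, 133) = 1; s = 39, t = -56 (check: 191·39 + 133·(-56) = 1).


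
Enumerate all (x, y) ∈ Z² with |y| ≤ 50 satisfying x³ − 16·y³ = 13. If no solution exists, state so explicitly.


The equation is x³ - 16y³ = 13. For fixed y, x³ = 16·y³ + 13, so a solution requires the RHS to be a perfect cube.
Strategy: iterate y from -50 to 50, compute RHS = 16·y³ + 13, and check whether it is a (positive or negative) perfect cube.
Check small values of y:
  y = 0: RHS = 13 is not a perfect cube.
  y = 1: RHS = 29 is not a perfect cube.
  y = -1: RHS = -3 is not a perfect cube.
  y = 2: RHS = 141 is not a perfect cube.
  y = -2: RHS = -115 is not a perfect cube.
  y = 3: RHS = 445 is not a perfect cube.
  y = -3: RHS = -419 is not a perfect cube.
Continuing the search up to |y| = 50 finds no solutions either.
No (x, y) in the scanned range satisfies the equation.

No integer solutions with |y| ≤ 50.


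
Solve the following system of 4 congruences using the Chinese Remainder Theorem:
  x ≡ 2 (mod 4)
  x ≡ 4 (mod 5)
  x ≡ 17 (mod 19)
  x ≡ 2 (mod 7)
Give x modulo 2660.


Product of moduli M = 4 · 5 · 19 · 7 = 2660.
Merge one congruence at a time:
  Start: x ≡ 2 (mod 4).
  Combine with x ≡ 4 (mod 5); new modulus lcm = 20.
    Write x = 2 + 4·t and substitute into x ≡ 4 (mod 5): 4·t ≡ 4 − 2 = 2 (mod 5).
    The inverse of 4 mod 5 is 4 (since 4·4 = 16 = 3·5 + 1), so t ≡ 4·2 = 8 ≡ 3 (mod 5).
    Then x = 2 + 4·3 = 14, valid modulo lcm(4, 5) = 20: x ≡ 14 (mod 20).
  Combine with x ≡ 17 (mod 19); new modulus lcm = 380.
    Write x = 14 + 20·t and substitute into x ≡ 17 (mod 19): 20·t ≡ 17 − 14 = 3 (mod 19).
    Reduce coefficients mod 19: 1·t ≡ 3 (mod 19).
    So t ≡ 3 (mod 19).
    Then x = 14 + 20·3 = 74, valid modulo lcm(20, 19) = 380: x ≡ 74 (mod 380).
  Combine with x ≡ 2 (mod 7); new modulus lcm = 2660.
    Write x = 74 + 380·t and substitute into x ≡ 2 (mod 7): 380·t ≡ 2 − 74 = -72 (mod 7).
    Reduce coefficients mod 7: 2·t ≡ 5 (mod 7).
    The inverse of 2 mod 7 is 4 (since 2·4 = 8 = 1·7 + 1), so t ≡ 4·5 = 20 ≡ 6 (mod 7).
    Then x = 74 + 380·6 = 2354, valid modulo lcm(380, 7) = 2660: x ≡ 2354 (mod 2660).
Verify against each original: 2354 mod 4 = 2, 2354 mod 5 = 4, 2354 mod 19 = 17, 2354 mod 7 = 2.

x ≡ 2354 (mod 2660).


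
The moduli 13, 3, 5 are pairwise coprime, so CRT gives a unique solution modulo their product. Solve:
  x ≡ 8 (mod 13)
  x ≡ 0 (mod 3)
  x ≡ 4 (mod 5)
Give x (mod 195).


Moduli 13, 3, 5 are pairwise coprime; by CRT there is a unique solution modulo M = 13 · 3 · 5 = 195.
Solve pairwise, accumulating the modulus:
  Start with x ≡ 8 (mod 13).
  Combine with x ≡ 0 (mod 3): since gcd(13, 3) = 1, we get a unique residue mod 39.
    Write x = 8 + 13·t and substitute into x ≡ 0 (mod 3): 13·t ≡ 0 − 8 = -8 (mod 3).
    Reduce coefficients mod 3: 1·t ≡ 1 (mod 3).
    So t ≡ 1 (mod 3).
    Then x = 8 + 13·1 = 21, valid modulo lcm(13, 3) = 39: x ≡ 21 (mod 39).
  Combine with x ≡ 4 (mod 5): since gcd(39, 5) = 1, we get a unique residue mod 195.
    Write x = 21 + 39·t and substitute into x ≡ 4 (mod 5): 39·t ≡ 4 − 21 = -17 (mod 5).
    Reduce coefficients mod 5: 4·t ≡ 3 (mod 5).
    The inverse of 4 mod 5 is 4 (since 4·4 = 16 = 3·5 + 1), so t ≡ 4·3 = 12 ≡ 2 (mod 5).
    Then x = 21 + 39·2 = 99, valid modulo lcm(39, 5) = 195: x ≡ 99 (mod 195).
Verify: 99 mod 13 = 8 ✓, 99 mod 3 = 0 ✓, 99 mod 5 = 4 ✓.

x ≡ 99 (mod 195).


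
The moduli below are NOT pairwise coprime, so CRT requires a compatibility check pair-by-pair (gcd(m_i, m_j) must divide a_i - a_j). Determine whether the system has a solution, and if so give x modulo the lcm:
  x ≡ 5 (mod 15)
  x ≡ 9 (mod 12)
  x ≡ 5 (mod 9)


Moduli 15, 12, 9 are not pairwise coprime, so CRT works modulo lcm(m_i) when all pairwise compatibility conditions hold.
Pairwise compatibility: gcd(m_i, m_j) must divide a_i - a_j for every pair.
Merge one congruence at a time:
  Start: x ≡ 5 (mod 15).
  Combine with x ≡ 9 (mod 12): gcd(15, 12) = 3, and 9 - 5 = 4 is NOT divisible by 3.
    ⇒ system is inconsistent (no integer solution).

No solution (the system is inconsistent).


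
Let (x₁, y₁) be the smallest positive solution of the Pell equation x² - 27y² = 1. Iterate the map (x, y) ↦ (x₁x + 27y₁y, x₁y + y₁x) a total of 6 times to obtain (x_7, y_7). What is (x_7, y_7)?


Step 1: Find the fundamental solution (x₁, y₁) of x² - 27y² = 1.
  Expand √27 as a continued fraction. a₀ = ⌊√27⌋ = 5; iterate m_{k+1} = d_k·a_k − m_k, d_{k+1} = (27 − m_{k+1}²)/d_k, a_{k+1} = ⌊(a₀ + m_{k+1})/d_{k+1}⌋ (starting m₀ = 0, d₀ = 1), with convergents p_k = a_k·p_{k-1} + p_{k-2}, q_k = a_k·q_{k-1} + q_{k-2} (p₋₁ = 1, q₋₁ = 0):
  k = 0: a₀ = 5; p₀/q₀ = 5/1; p₀² − 27·q₀² = 25 − 27 = -2.
  k = 1: m = 5, d = 2, a = ⌊(5 + 5)/2⌋ = 5; p/q = (5·5 + 1)/(5·1 + 0) = 26/5; p² − 27·q² = 676 − 675 = 1.
  The first convergent with p² − 27·q² = 1 gives the fundamental solution (x₁, y₁) = (26, 5).
Step 2: Apply the recurrence (x_{n+1}, y_{n+1}) = (x₁x_n + 27y₁y_n, x₁y_n + y₁x_n) repeatedly.
  From (x_1, y_1) = (26, 5): x_2 = 26·26 + 27·5·5 = 1351; y_2 = 26·5 + 5·26 = 260.
  From (x_2, y_2) = (1351, 260): x_3 = 26·1351 + 27·5·260 = 70226; y_3 = 26·260 + 5·1351 = 13515.
  From (x_3, y_3) = (70226, 13515): x_4 = 26·70226 + 27·5·13515 = 3650401; y_4 = 26·13515 + 5·70226 = 702520.
  From (x_4, y_4) = (3650401, 702520): x_5 = 26·3650401 + 27·5·702520 = 189750626; y_5 = 26·702520 + 5·3650401 = 36517525.
  From (x_5, y_5) = (189750626, 36517525): x_6 = 26·189750626 + 27·5·36517525 = 9863382151; y_6 = 26·36517525 + 5·189750626 = 1898208780.
  From (x_6, y_6) = (9863382151, 1898208780): x_7 = 26·9863382151 + 27·5·1898208780 = 512706121226; y_7 = 26·1898208780 + 5·9863382151 = 98670339035.
Step 3: Verify x_7² - 27·y_7² = 262867566742609807743076 - 262867566742609807743075 = 1 (should be 1). ✓

(x_1, y_1) = (26, 5); (x_7, y_7) = (512706121226, 98670339035).


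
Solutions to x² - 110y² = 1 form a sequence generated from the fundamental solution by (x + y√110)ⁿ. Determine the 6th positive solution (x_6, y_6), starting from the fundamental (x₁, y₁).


Step 1: Find the fundamental solution (x₁, y₁) of x² - 110y² = 1.
  Expand √110 as a continued fraction. a₀ = ⌊√110⌋ = 10; iterate m_{k+1} = d_k·a_k − m_k, d_{k+1} = (110 − m_{k+1}²)/d_k, a_{k+1} = ⌊(a₀ + m_{k+1})/d_{k+1}⌋ (starting m₀ = 0, d₀ = 1), with convergents p_k = a_k·p_{k-1} + p_{k-2}, q_k = a_k·q_{k-1} + q_{k-2} (p₋₁ = 1, q₋₁ = 0):
  k = 0: a₀ = 10; p₀/q₀ = 10/1; p₀² − 110·q₀² = 100 − 110 = -10.
  k = 1: m = 10, d = 10, a = ⌊(10 + 10)/10⌋ = 2; p/q = (2·10 + 1)/(2·1 + 0) = 21/2; p² − 110·q² = 441 − 440 = 1.
  The first convergent with p² − 110·q² = 1 gives the fundamental solution (x₁, y₁) = (21, 2).
Step 2: Apply the recurrence (x_{n+1}, y_{n+1}) = (x₁x_n + 110y₁y_n, x₁y_n + y₁x_n) repeatedly.
  From (x_1, y_1) = (21, 2): x_2 = 21·21 + 110·2·2 = 881; y_2 = 21·2 + 2·21 = 84.
  From (x_2, y_2) = (881, 84): x_3 = 21·881 + 110·2·84 = 36981; y_3 = 21·84 + 2·881 = 3526.
  From (x_3, y_3) = (36981, 3526): x_4 = 21·36981 + 110·2·3526 = 1552321; y_4 = 21·3526 + 2·36981 = 148008.
  From (x_4, y_4) = (1552321, 148008): x_5 = 21·1552321 + 110·2·148008 = 65160501; y_5 = 21·148008 + 2·1552321 = 6212810.
  From (x_5, y_5) = (65160501, 6212810): x_6 = 21·65160501 + 110·2·6212810 = 2735188721; y_6 = 21·6212810 + 2·65160501 = 260790012.
Step 3: Verify x_6² - 110·y_6² = 7481257339485615841 - 7481257339485615840 = 1 (should be 1). ✓

(x_1, y_1) = (21, 2); (x_6, y_6) = (2735188721, 260790012).


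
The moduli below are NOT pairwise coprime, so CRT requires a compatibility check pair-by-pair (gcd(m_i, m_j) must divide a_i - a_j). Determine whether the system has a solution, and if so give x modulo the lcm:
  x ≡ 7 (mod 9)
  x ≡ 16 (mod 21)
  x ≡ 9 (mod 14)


Moduli 9, 21, 14 are not pairwise coprime, so CRT works modulo lcm(m_i) when all pairwise compatibility conditions hold.
Pairwise compatibility: gcd(m_i, m_j) must divide a_i - a_j for every pair.
Merge one congruence at a time:
  Start: x ≡ 7 (mod 9).
  Combine with x ≡ 16 (mod 21): gcd(9, 21) = 3; 16 - 7 = 9, which IS divisible by 3, so compatible.
    Write x = 7 + 9·t and substitute into x ≡ 16 (mod 21): 9·t ≡ 16 − 7 = 9 (mod 21).
    Divide the congruence (and modulus) by g = 3: 3·t ≡ 3 (mod 7).
    The inverse of 3 mod 7 is 5 (since 3·5 = 15 = 2·7 + 1), so t ≡ 5·3 = 15 ≡ 1 (mod 7).
    Then x = 7 + 9·1 = 16, valid modulo lcm(9, 21) = 63: x ≡ 16 (mod 63).
  Combine with x ≡ 9 (mod 14): gcd(63, 14) = 7; 9 - 16 = -7, which IS divisible by 7, so compatible.
    Write x = 16 + 63·t and substitute into x ≡ 9 (mod 14): 63·t ≡ 9 − 16 = -7 (mod 14).
    Divide the congruence (and modulus) by g = 7: 9·t ≡ -1 (mod 2).
    Reduce coefficients mod 2: 1·t ≡ 1 (mod 2).
    So t ≡ 1 (mod 2).
    Then x = 16 + 63·1 = 79, valid modulo lcm(63, 14) = 126: x ≡ 79 (mod 126).
Verify: 79 mod 9 = 7, 79 mod 21 = 16, 79 mod 14 = 9.

x ≡ 79 (mod 126).
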